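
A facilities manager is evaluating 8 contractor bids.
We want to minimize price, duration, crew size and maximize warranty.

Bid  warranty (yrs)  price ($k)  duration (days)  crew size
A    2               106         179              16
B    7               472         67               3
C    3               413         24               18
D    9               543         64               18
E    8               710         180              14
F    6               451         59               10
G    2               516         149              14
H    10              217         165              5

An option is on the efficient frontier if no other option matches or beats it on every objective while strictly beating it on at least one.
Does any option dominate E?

H vs E: warranty 10≥8, price 217≤710, duration 165≤180, crew size 5≤14 — H is at least as good on every objective and strictly better on at least one, so H dominates E.

Yes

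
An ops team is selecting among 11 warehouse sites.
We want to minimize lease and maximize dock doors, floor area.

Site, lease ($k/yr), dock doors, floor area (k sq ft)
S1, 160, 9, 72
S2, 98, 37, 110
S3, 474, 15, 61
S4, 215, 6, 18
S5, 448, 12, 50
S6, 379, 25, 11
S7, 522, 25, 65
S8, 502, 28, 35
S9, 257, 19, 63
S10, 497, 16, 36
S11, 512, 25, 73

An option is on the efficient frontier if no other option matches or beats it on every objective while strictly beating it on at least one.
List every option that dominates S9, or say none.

S2: lease 98≤257, dock doors 37≥19, floor area 110≥63 — dominates S9.
Others (S1, S3, S4, S5, S6, S7, S8, S10, S11) are each worse than S9 on at least one objective.

S2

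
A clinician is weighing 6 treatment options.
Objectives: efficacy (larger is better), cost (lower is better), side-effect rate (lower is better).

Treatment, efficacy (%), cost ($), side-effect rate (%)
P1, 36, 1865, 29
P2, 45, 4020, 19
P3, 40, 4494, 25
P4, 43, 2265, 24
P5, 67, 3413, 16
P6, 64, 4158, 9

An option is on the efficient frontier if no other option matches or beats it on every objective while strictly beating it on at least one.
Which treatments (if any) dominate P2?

P5

P5: efficacy 67≥45, cost 3413≤4020, side-effect rate 16≤19 — dominates P2.
Others (P1, P3, P4, P6) are each worse than P2 on at least one objective.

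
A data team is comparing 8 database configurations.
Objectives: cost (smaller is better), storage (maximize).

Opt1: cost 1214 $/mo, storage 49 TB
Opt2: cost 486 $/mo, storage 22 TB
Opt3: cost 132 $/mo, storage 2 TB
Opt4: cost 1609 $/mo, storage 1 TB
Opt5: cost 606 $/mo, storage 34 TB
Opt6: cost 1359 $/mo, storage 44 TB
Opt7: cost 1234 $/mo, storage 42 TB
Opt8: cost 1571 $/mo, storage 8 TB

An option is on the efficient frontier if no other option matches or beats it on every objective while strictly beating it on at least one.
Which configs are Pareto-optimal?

Opt1: not dominated (best storage).
Opt2: not dominated.
Opt3: not dominated (best cost).
Opt4: dominated by Opt1 (cost 1214≤1609, storage 49≥1).
Opt5: not dominated.
Opt6: dominated by Opt1 (cost 1214≤1359, storage 49≥44).
Opt7: dominated by Opt1 (cost 1214≤1234, storage 49≥42).
Opt8: dominated by Opt1 (cost 1214≤1571, storage 49≥8).

Opt1, Opt2, Opt3, Opt5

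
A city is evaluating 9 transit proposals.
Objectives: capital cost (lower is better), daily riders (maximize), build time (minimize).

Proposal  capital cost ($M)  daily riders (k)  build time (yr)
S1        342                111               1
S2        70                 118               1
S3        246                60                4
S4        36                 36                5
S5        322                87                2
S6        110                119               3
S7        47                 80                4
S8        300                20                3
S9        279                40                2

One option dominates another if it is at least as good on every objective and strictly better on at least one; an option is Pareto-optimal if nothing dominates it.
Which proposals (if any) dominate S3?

S2: capital cost 70≤246, daily riders 118≥60, build time 1≤4 — dominates S3.
S6: capital cost 110≤246, daily riders 119≥60, build time 3≤4 — dominates S3.
S7: capital cost 47≤246, daily riders 80≥60, build time 4≤4 — dominates S3.
Others (S1, S4, S5, S8, S9) are each worse than S3 on at least one objective.

S2, S6, S7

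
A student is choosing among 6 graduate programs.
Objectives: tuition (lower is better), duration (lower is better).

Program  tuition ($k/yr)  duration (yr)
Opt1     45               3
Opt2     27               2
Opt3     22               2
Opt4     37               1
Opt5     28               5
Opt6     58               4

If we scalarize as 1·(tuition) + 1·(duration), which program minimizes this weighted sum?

Opt1: 1·45 + 1·3 = 48
Opt2: 1·27 + 1·2 = 29
Opt3: 1·22 + 1·2 = 24
Opt4: 1·37 + 1·1 = 38
Opt5: 1·28 + 1·5 = 33
Opt6: 1·58 + 1·4 = 62
Lowest: Opt3 at 24.

Opt3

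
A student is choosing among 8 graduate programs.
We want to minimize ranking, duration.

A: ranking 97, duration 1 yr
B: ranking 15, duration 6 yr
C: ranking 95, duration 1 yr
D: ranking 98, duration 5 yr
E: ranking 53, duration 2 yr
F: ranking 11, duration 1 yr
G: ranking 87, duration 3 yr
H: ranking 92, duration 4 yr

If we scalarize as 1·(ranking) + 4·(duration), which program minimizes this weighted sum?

A: 1·97 + 4·1 = 101
B: 1·15 + 4·6 = 39
C: 1·95 + 4·1 = 99
D: 1·98 + 4·5 = 118
E: 1·53 + 4·2 = 61
F: 1·11 + 4·1 = 15
G: 1·87 + 4·3 = 99
H: 1·92 + 4·4 = 108
Lowest: F at 15.

F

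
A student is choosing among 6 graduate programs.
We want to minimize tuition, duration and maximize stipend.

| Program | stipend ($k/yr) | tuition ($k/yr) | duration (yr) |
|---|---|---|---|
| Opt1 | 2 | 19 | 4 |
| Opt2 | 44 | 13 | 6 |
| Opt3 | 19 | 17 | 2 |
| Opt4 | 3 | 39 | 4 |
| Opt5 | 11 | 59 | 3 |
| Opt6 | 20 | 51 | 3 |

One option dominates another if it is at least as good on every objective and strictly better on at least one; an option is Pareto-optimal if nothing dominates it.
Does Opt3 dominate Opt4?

Opt3 vs Opt4: stipend 19≥3, tuition 17≤39, duration 2≤4 — Opt3 is at least as good on every objective with at least one strict improvement.

Yes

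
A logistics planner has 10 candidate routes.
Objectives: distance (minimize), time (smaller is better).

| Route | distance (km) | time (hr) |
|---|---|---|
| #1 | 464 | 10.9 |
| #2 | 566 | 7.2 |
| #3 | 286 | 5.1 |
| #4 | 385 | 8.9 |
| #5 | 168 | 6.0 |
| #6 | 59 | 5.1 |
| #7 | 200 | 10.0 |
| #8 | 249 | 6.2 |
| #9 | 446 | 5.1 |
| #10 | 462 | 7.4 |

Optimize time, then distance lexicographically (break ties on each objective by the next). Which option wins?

#6

First minimize time: best is 5.1, kept {#3, #6, #9}.
Then minimize distance: best is 59, kept {#6}.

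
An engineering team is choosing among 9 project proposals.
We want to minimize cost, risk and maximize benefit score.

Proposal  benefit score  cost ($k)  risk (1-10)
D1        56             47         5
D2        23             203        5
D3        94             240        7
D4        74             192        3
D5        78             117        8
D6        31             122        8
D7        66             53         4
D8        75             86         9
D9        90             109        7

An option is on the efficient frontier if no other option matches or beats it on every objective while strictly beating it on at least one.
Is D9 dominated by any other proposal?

D1: worse on benefit score (56 vs 90).
D2: worse on benefit score (23 vs 90).
D3: worse on cost (240 vs 109).
D4: worse on benefit score (74 vs 90).
D5: worse on benefit score (78 vs 90).
D6: worse on benefit score (31 vs 90).
D7: worse on benefit score (66 vs 90).
D8: worse on benefit score (75 vs 90).
No option is at least as good as D9 on every objective and strictly better on one.

No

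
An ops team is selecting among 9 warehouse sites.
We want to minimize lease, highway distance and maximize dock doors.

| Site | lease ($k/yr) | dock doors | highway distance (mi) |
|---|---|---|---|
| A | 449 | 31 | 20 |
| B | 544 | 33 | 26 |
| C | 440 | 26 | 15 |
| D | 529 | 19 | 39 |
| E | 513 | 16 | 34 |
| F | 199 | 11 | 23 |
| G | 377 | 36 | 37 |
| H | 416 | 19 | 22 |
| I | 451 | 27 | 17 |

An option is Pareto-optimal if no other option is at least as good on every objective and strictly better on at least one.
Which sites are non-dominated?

A: not dominated.
B: not dominated.
C: not dominated (best highway distance).
D: dominated by A (lease 449≤529, dock doors 31≥19, highway distance 20≤39).
E: dominated by A (lease 449≤513, dock doors 31≥16, highway distance 20≤34).
F: not dominated (best lease).
G: not dominated (best dock doors).
H: not dominated.
I: not dominated.

A, B, C, F, G, H, I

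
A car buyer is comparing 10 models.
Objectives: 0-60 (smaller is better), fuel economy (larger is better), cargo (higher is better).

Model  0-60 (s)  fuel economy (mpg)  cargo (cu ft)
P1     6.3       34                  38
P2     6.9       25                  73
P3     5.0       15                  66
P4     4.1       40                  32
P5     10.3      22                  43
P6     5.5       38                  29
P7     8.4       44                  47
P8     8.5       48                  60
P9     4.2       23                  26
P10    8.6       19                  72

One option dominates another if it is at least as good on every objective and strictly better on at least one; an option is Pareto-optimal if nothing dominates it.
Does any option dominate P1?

No

P2: worse on 0-60 (6.9 vs 6.3).
P3: worse on fuel economy (15 vs 34).
P4: worse on cargo (32 vs 38).
P5: worse on 0-60 (10.3 vs 6.3).
P6: worse on cargo (29 vs 38).
P7: worse on 0-60 (8.4 vs 6.3).
P8: worse on 0-60 (8.5 vs 6.3).
P9: worse on fuel economy (23 vs 34).
P10: worse on 0-60 (8.6 vs 6.3).
No option is at least as good as P1 on every objective and strictly better on one.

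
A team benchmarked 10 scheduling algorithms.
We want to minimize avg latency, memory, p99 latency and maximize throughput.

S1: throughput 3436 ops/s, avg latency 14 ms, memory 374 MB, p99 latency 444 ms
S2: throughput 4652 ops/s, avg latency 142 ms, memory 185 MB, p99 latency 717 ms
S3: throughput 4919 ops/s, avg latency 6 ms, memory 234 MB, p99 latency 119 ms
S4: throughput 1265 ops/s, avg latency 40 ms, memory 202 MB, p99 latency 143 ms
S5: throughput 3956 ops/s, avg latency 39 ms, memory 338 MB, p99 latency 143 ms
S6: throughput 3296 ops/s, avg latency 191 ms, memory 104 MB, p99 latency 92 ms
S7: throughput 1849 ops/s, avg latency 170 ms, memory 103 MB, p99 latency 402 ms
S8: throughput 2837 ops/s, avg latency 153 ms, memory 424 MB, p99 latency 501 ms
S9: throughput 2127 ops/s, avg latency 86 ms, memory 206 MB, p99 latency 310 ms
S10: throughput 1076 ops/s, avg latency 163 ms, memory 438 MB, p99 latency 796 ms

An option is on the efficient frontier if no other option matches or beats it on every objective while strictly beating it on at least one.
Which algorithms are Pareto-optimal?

S1: dominated by S3 (throughput 4919≥3436, avg latency 6≤14, memory 234≤374, p99 latency 119≤444).
S2: not dominated.
S3: not dominated (best throughput).
S4: not dominated.
S5: dominated by S3 (throughput 4919≥3956, avg latency 6≤39, memory 234≤338, p99 latency 119≤143).
S6: not dominated (best p99 latency).
S7: not dominated (best memory).
S8: dominated by S1 (throughput 3436≥2837, avg latency 14≤153, memory 374≤424, p99 latency 444≤501).
S9: not dominated.
S10: dominated by S1 (throughput 3436≥1076, avg latency 14≤163, memory 374≤438, p99 latency 444≤796).

S2, S3, S4, S6, S7, S9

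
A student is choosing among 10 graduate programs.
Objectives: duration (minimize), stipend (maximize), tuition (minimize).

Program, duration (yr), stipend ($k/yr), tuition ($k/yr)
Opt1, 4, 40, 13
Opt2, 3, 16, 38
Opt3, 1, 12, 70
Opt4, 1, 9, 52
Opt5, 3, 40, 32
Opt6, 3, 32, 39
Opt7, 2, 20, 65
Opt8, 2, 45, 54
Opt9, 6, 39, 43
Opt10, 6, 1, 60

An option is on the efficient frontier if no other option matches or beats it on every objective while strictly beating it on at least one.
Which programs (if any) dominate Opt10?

Opt1, Opt2, Opt4, Opt5, Opt6, Opt8, Opt9

Opt1: duration 4≤6, stipend 40≥1, tuition 13≤60 — dominates Opt10.
Opt2: duration 3≤6, stipend 16≥1, tuition 38≤60 — dominates Opt10.
Opt4: duration 1≤6, stipend 9≥1, tuition 52≤60 — dominates Opt10.
Opt5: duration 3≤6, stipend 40≥1, tuition 32≤60 — dominates Opt10.
Opt6: duration 3≤6, stipend 32≥1, tuition 39≤60 — dominates Opt10.
Opt8: duration 2≤6, stipend 45≥1, tuition 54≤60 — dominates Opt10.
Opt9: duration 6≤6, stipend 39≥1, tuition 43≤60 — dominates Opt10.
Others (Opt3, Opt7) are each worse than Opt10 on at least one objective.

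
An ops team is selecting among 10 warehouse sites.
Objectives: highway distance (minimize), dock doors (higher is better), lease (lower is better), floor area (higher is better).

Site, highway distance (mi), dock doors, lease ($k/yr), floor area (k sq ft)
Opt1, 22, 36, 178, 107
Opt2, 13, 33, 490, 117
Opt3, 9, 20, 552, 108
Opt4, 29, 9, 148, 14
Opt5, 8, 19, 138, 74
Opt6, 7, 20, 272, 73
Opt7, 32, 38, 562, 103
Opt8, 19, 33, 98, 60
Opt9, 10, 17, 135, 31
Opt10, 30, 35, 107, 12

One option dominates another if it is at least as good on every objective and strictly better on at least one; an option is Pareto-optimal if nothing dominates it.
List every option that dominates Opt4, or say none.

Opt5: highway distance 8≤29, dock doors 19≥9, lease 138≤148, floor area 74≥14 — dominates Opt4.
Opt8: highway distance 19≤29, dock doors 33≥9, lease 98≤148, floor area 60≥14 — dominates Opt4.
Opt9: highway distance 10≤29, dock doors 17≥9, lease 135≤148, floor area 31≥14 — dominates Opt4.
Others (Opt1, Opt2, Opt3, Opt6, Opt7, Opt10) are each worse than Opt4 on at least one objective.

Opt5, Opt8, Opt9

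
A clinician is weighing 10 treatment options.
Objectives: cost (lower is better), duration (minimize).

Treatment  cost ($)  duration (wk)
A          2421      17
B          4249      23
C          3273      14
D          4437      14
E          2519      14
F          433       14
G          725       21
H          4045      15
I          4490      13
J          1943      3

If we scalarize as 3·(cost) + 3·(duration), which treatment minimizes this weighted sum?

A: 3·2421 + 3·17 = 7314
B: 3·4249 + 3·23 = 12816
C: 3·3273 + 3·14 = 9861
D: 3·4437 + 3·14 = 13353
E: 3·2519 + 3·14 = 7599
F: 3·433 + 3·14 = 1341
G: 3·725 + 3·21 = 2238
H: 3·4045 + 3·15 = 12180
I: 3·4490 + 3·13 = 13509
J: 3·1943 + 3·3 = 5838
Lowest: F at 1341.

F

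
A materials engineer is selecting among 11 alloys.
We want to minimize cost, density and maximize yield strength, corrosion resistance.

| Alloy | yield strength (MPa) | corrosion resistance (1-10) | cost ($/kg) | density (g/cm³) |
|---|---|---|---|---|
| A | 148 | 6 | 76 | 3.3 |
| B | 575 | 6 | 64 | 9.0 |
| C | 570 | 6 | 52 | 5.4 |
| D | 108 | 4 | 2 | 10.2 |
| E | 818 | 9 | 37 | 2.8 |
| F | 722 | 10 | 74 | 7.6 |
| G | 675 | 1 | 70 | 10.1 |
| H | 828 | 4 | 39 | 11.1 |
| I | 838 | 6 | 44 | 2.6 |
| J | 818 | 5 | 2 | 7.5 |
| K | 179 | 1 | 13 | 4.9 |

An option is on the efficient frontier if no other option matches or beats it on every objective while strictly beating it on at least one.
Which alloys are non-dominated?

A: dominated by E (yield strength 818≥148, corrosion resistance 9≥6, cost 37≤76, density 2.8≤3.3).
B: dominated by E (yield strength 818≥575, corrosion resistance 9≥6, cost 37≤64, density 2.8≤9.0).
C: dominated by E (yield strength 818≥570, corrosion resistance 9≥6, cost 37≤52, density 2.8≤5.4).
D: dominated by J (yield strength 818≥108, corrosion resistance 5≥4, cost 2≤2, density 7.5≤10.2).
E: not dominated.
F: not dominated (best corrosion resistance).
G: dominated by E (yield strength 818≥675, corrosion resistance 9≥1, cost 37≤70, density 2.8≤10.1).
H: not dominated.
I: not dominated (best yield strength).
J: not dominated.
K: not dominated.

E, F, H, I, J, K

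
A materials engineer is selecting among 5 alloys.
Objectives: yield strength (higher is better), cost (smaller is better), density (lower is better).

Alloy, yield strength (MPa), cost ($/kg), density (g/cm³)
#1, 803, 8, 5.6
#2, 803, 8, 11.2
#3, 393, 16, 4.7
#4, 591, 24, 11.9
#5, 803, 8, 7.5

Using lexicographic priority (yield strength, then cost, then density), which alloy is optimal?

First maximize yield strength: best is 803, kept {#1, #2, #5}.
Then minimize cost: best is 8, kept {#1, #2, #5}.
Then minimize density: best is 5.6, kept {#1}.

#1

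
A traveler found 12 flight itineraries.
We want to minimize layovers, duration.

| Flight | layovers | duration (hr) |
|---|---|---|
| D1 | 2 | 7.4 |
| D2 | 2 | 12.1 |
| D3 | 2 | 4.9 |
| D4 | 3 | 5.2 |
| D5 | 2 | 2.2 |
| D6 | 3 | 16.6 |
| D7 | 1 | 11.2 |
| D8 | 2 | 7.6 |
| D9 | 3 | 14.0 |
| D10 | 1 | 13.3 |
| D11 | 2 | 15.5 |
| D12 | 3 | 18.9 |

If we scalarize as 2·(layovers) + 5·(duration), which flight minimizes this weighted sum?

D1: 2·2 + 5·7.4 = 41.0
D2: 2·2 + 5·12.1 = 64.5
D3: 2·2 + 5·4.9 = 28.5
D4: 2·3 + 5·5.2 = 32.0
D5: 2·2 + 5·2.2 = 15.0
D6: 2·3 + 5·16.6 = 89.0
D7: 2·1 + 5·11.2 = 58.0
D8: 2·2 + 5·7.6 = 42.0
D9: 2·3 + 5·14.0 = 76.0
D10: 2·1 + 5·13.3 = 68.5
D11: 2·2 + 5·15.5 = 81.5
D12: 2·3 + 5·18.9 = 100.5
Lowest: D5 at 15.0.

D5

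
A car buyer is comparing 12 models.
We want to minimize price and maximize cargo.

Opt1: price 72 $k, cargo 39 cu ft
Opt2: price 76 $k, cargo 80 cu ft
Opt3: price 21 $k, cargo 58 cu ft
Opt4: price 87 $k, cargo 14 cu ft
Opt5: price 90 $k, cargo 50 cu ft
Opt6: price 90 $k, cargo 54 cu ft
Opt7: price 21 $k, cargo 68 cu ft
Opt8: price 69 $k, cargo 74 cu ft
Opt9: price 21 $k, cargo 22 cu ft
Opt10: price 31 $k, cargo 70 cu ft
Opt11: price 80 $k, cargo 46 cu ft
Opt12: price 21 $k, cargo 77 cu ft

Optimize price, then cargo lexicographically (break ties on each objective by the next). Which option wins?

Opt12

First minimize price: best is 21, kept {Opt3, Opt7, Opt9, Opt12}.
Then maximize cargo: best is 77, kept {Opt12}.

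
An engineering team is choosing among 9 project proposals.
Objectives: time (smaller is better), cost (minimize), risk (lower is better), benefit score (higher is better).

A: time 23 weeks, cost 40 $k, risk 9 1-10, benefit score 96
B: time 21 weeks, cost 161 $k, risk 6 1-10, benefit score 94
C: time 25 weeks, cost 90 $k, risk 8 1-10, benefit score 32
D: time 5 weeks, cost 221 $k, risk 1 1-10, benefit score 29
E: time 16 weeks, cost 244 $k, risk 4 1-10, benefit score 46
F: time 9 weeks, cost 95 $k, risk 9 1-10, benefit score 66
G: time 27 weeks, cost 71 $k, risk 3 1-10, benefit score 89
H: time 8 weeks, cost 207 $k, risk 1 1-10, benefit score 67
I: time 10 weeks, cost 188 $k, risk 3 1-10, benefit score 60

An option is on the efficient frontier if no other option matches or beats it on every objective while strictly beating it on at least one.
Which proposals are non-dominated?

A, B, C, D, F, G, H, I

A: not dominated (best cost).
B: not dominated.
C: not dominated.
D: not dominated (best time).
E: dominated by H (time 8≤16, cost 207≤244, risk 1≤4, benefit score 67≥46).
F: not dominated.
G: not dominated.
H: not dominated.
I: not dominated.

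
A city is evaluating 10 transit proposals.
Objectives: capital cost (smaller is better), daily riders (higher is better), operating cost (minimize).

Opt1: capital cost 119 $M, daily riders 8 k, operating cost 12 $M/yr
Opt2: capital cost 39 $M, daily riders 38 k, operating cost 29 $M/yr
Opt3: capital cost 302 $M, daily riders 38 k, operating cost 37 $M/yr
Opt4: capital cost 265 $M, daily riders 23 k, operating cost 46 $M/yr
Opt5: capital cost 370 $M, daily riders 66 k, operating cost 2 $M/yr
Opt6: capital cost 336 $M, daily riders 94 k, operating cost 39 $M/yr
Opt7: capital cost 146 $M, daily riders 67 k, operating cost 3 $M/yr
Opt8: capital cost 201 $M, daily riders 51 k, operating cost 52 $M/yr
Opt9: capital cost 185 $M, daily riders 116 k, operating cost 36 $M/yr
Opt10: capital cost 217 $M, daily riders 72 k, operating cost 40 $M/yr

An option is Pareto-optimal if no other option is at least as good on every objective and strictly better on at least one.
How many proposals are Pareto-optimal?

5

Opt1: not dominated.
Opt2: not dominated (best capital cost).
Opt3: dominated by Opt2 (capital cost 39≤302, daily riders 38≥38, operating cost 29≤37).
Opt4: dominated by Opt2 (capital cost 39≤265, daily riders 38≥23, operating cost 29≤46).
Opt5: not dominated (best operating cost).
Opt6: dominated by Opt9 (capital cost 185≤336, daily riders 116≥94, operating cost 36≤39).
Opt7: not dominated.
Opt8: dominated by Opt7 (capital cost 146≤201, daily riders 67≥51, operating cost 3≤52).
Opt9: not dominated (best daily riders).
Opt10: dominated by Opt9 (capital cost 185≤217, daily riders 116≥72, operating cost 36≤40).
Pareto-optimal: Opt1, Opt2, Opt5, Opt7, Opt9 → 5.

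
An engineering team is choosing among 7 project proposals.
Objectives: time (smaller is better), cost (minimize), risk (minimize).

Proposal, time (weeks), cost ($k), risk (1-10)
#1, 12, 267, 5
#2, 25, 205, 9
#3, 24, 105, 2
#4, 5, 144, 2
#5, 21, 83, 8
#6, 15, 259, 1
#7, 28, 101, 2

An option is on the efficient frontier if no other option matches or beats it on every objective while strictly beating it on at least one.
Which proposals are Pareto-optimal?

#1: dominated by #4 (time 5≤12, cost 144≤267, risk 2≤5).
#2: dominated by #3 (time 24≤25, cost 105≤205, risk 2≤9).
#3: not dominated.
#4: not dominated (best time).
#5: not dominated (best cost).
#6: not dominated (best risk).
#7: not dominated.

#3, #4, #5, #6, #7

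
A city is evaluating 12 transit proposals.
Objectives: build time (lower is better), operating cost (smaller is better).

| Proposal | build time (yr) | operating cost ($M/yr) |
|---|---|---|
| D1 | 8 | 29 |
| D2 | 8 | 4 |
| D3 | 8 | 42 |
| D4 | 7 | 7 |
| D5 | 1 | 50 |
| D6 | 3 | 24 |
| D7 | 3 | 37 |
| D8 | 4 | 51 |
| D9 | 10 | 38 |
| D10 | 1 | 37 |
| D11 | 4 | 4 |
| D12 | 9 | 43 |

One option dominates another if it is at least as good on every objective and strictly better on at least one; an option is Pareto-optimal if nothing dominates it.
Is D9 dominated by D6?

Yes

D6 vs D9: build time 3≤10, operating cost 24≤38 — D6 is at least as good on every objective with at least one strict improvement.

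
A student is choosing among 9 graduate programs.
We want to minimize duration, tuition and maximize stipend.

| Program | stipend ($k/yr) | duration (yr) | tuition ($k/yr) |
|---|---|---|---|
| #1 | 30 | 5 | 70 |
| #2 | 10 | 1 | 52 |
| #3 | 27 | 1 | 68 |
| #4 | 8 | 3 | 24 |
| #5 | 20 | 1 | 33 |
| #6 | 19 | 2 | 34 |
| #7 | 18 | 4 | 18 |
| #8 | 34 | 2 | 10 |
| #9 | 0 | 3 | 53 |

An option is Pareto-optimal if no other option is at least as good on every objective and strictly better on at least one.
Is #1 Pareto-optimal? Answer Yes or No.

No

#8 vs #1: stipend 34≥30, duration 2≤5, tuition 10≤70 — #8 is at least as good on every objective and strictly better on at least one, so #8 dominates #1.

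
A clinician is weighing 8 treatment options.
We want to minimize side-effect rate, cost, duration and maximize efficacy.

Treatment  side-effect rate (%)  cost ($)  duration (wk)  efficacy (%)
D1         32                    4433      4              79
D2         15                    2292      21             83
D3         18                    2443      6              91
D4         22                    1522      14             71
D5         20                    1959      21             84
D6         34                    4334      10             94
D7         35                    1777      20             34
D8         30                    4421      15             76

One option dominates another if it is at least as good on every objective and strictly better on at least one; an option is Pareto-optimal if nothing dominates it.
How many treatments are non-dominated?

D1: not dominated (best duration).
D2: not dominated (best side-effect rate).
D3: not dominated.
D4: not dominated (best cost).
D5: not dominated.
D6: not dominated (best efficacy).
D7: dominated by D4 (side-effect rate 22≤35, cost 1522≤1777, duration 14≤20, efficacy 71≥34).
D8: dominated by D3 (side-effect rate 18≤30, cost 2443≤4421, duration 6≤15, efficacy 91≥76).
Pareto-optimal: D1, D2, D3, D4, D5, D6 → 6.

6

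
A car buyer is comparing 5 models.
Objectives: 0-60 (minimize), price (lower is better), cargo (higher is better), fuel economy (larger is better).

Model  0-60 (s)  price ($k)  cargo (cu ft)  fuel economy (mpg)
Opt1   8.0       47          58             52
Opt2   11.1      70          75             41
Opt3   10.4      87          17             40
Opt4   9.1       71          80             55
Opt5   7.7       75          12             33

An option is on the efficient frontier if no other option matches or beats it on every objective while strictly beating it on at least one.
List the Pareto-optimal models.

Opt1: not dominated (best price).
Opt2: not dominated.
Opt3: dominated by Opt1 (0-60 8.0≤10.4, price 47≤87, cargo 58≥17, fuel economy 52≥40).
Opt4: not dominated (best cargo).
Opt5: not dominated (best 0-60).

Opt1, Opt2, Opt4, Opt5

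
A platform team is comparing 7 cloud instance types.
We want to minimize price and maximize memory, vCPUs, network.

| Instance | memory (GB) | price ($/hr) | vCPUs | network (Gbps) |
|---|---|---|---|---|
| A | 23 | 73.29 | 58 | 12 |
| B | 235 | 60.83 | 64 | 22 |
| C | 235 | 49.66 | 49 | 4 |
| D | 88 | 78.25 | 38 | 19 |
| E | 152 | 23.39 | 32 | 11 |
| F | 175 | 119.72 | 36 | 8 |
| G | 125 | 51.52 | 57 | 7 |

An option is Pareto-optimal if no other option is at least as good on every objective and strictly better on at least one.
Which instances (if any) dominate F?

B: memory 235≥175, price 60.83≤119.72, vCPUs 64≥36, network 22≥8 — dominates F.
Others (A, C, D, E, G) are each worse than F on at least one objective.

B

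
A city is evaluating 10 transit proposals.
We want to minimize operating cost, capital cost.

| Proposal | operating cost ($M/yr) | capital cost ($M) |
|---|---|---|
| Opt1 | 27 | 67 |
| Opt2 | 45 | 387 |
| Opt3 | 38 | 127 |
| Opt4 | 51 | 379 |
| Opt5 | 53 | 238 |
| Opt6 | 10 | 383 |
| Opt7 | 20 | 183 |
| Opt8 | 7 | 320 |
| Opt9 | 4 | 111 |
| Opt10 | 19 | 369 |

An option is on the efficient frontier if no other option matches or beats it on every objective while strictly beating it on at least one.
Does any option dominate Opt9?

No

Opt1: worse on operating cost (27 vs 4).
Opt2: worse on operating cost (45 vs 4).
Opt3: worse on operating cost (38 vs 4).
Opt4: worse on operating cost (51 vs 4).
Opt5: worse on operating cost (53 vs 4).
Opt6: worse on operating cost (10 vs 4).
Opt7: worse on operating cost (20 vs 4).
Opt8: worse on operating cost (7 vs 4).
Opt10: worse on operating cost (19 vs 4).
No option is at least as good as Opt9 on every objective and strictly better on one.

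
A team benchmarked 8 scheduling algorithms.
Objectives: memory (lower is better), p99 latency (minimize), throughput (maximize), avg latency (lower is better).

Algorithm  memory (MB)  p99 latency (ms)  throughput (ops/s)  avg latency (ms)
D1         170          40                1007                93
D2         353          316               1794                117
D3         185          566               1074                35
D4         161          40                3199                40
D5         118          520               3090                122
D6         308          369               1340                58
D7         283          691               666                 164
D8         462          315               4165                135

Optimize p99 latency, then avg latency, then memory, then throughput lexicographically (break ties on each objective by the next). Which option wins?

D4

First minimize p99 latency: best is 40, kept {D1, D4}.
Then minimize avg latency: best is 40, kept {D4}.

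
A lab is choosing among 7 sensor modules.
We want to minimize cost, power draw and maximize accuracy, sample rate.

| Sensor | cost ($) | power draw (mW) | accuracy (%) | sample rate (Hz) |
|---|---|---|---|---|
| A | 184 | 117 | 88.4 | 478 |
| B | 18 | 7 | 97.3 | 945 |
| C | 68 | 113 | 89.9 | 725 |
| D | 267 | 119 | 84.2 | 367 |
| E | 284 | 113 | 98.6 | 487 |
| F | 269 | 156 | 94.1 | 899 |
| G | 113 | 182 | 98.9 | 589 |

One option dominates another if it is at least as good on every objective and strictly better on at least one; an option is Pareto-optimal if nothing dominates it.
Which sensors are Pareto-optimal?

B, E, G

A: dominated by B (cost 18≤184, power draw 7≤117, accuracy 97.3≥88.4, sample rate 945≥478).
B: not dominated (best cost).
C: dominated by B (cost 18≤68, power draw 7≤113, accuracy 97.3≥89.9, sample rate 945≥725).
D: dominated by A (cost 184≤267, power draw 117≤119, accuracy 88.4≥84.2, sample rate 478≥367).
E: not dominated.
F: dominated by B (cost 18≤269, power draw 7≤156, accuracy 97.3≥94.1, sample rate 945≥899).
G: not dominated (best accuracy).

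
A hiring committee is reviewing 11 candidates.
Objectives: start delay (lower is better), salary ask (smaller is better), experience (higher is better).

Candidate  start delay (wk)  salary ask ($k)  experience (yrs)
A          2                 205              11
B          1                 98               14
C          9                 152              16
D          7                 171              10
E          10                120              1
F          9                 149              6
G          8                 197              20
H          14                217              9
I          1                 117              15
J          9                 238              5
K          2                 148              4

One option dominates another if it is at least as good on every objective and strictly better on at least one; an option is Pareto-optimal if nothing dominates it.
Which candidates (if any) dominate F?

B: start delay 1≤9, salary ask 98≤149, experience 14≥6 — dominates F.
I: start delay 1≤9, salary ask 117≤149, experience 15≥6 — dominates F.
Others (A, C, D, E, G, H, J, K) are each worse than F on at least one objective.

B, I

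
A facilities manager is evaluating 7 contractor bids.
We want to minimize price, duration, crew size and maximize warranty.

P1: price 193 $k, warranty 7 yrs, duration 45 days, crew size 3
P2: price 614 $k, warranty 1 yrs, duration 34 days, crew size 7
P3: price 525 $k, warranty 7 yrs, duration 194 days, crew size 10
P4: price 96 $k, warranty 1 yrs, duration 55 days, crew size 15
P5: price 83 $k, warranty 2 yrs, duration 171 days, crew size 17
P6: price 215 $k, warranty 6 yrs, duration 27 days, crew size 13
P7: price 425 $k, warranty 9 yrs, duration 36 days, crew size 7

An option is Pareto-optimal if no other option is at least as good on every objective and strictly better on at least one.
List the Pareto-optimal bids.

P1: not dominated (best crew size).
P2: not dominated.
P3: dominated by P1 (price 193≤525, warranty 7≥7, duration 45≤194, crew size 3≤10).
P4: not dominated.
P5: not dominated (best price).
P6: not dominated (best duration).
P7: not dominated (best warranty).

P1, P2, P4, P5, P6, P7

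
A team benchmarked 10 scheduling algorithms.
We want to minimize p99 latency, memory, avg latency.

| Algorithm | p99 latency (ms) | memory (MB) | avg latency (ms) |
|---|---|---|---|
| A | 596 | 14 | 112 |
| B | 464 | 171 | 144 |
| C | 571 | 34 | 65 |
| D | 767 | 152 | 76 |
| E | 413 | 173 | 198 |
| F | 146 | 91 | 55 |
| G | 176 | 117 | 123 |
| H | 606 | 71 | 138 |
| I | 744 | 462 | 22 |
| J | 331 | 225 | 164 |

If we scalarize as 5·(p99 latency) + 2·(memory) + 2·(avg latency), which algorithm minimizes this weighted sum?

A: 5·596 + 2·14 + 2·112 = 3232
B: 5·464 + 2·171 + 2·144 = 2950
C: 5·571 + 2·34 + 2·65 = 3053
D: 5·767 + 2·152 + 2·76 = 4291
E: 5·413 + 2·173 + 2·198 = 2807
F: 5·146 + 2·91 + 2·55 = 1022
G: 5·176 + 2·117 + 2·123 = 1360
H: 5·606 + 2·71 + 2·138 = 3448
I: 5·744 + 2·462 + 2·22 = 4688
J: 5·331 + 2·225 + 2·164 = 2433
Lowest: F at 1022.

F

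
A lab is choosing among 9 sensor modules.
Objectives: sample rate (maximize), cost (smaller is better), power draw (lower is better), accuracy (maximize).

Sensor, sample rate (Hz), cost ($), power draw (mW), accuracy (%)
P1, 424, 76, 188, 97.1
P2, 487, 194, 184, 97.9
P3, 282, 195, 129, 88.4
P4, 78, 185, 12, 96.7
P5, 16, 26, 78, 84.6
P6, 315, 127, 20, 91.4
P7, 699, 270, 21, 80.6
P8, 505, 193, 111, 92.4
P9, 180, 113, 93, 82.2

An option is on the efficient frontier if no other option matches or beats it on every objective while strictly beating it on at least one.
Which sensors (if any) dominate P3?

P6, P8

P6: sample rate 315≥282, cost 127≤195, power draw 20≤129, accuracy 91.4≥88.4 — dominates P3.
P8: sample rate 505≥282, cost 193≤195, power draw 111≤129, accuracy 92.4≥88.4 — dominates P3.
Others (P1, P2, P4, P5, P7, P9) are each worse than P3 on at least one objective.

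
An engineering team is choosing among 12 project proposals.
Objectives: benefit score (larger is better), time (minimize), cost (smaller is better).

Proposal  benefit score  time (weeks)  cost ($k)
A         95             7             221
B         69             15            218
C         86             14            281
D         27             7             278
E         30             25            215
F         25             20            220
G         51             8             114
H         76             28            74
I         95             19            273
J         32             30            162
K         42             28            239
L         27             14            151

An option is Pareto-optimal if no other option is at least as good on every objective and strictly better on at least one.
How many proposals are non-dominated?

A: not dominated.
B: not dominated.
C: dominated by A (benefit score 95≥86, time 7≤14, cost 221≤281).
D: dominated by A (benefit score 95≥27, time 7≤7, cost 221≤278).
E: dominated by G (benefit score 51≥30, time 8≤25, cost 114≤215).
F: dominated by B (benefit score 69≥25, time 15≤20, cost 218≤220).
G: not dominated.
H: not dominated (best cost).
I: dominated by A (benefit score 95≥95, time 7≤19, cost 221≤273).
J: dominated by G (benefit score 51≥32, time 8≤30, cost 114≤162).
K: dominated by A (benefit score 95≥42, time 7≤28, cost 221≤239).
L: dominated by G (benefit score 51≥27, time 8≤14, cost 114≤151).
Pareto-optimal: A, B, G, H → 4.

4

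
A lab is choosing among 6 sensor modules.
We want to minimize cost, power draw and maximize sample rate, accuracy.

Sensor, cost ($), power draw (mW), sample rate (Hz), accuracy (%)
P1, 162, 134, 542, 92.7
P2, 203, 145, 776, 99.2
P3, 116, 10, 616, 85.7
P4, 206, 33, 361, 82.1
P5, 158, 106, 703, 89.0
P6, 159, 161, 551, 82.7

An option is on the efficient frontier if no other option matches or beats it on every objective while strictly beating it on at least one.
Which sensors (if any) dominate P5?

none

P1: worse on cost (162 vs 158).
P2: worse on cost (203 vs 158).
P3: worse on sample rate (616 vs 703).
P4: worse on cost (206 vs 158).
P6: worse on cost (159 vs 158).
No option dominates P5.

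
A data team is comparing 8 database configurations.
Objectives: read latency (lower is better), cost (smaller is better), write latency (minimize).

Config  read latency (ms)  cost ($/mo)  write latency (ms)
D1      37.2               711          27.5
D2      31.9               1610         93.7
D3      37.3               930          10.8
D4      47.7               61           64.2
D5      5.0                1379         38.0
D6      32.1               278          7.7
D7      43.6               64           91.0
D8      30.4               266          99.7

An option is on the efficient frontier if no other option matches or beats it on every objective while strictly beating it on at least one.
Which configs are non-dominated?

D4, D5, D6, D7, D8

D1: dominated by D6 (read latency 32.1≤37.2, cost 278≤711, write latency 7.7≤27.5).
D2: dominated by D5 (read latency 5.0≤31.9, cost 1379≤1610, write latency 38.0≤93.7).
D3: dominated by D6 (read latency 32.1≤37.3, cost 278≤930, write latency 7.7≤10.8).
D4: not dominated (best cost).
D5: not dominated (best read latency).
D6: not dominated (best write latency).
D7: not dominated.
D8: not dominated.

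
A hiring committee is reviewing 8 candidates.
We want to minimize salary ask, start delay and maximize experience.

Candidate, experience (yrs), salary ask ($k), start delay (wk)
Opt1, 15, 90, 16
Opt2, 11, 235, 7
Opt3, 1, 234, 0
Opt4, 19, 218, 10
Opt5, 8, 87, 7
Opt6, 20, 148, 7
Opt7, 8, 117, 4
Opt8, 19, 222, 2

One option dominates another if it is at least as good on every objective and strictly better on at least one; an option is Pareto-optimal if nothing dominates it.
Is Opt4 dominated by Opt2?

Opt2 vs Opt4: Opt2 is worse on experience (11 vs 19), so it does not dominate Opt4.

No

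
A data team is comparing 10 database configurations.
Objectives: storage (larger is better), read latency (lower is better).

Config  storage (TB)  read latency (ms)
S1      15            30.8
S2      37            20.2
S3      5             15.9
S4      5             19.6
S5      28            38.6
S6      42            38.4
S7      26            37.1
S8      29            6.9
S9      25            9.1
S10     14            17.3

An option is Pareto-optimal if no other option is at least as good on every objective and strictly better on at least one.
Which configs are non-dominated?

S1: dominated by S2 (storage 37≥15, read latency 20.2≤30.8).
S2: not dominated.
S3: dominated by S8 (storage 29≥5, read latency 6.9≤15.9).
S4: dominated by S3 (storage 5≥5, read latency 15.9≤19.6).
S5: dominated by S2 (storage 37≥28, read latency 20.2≤38.6).
S6: not dominated (best storage).
S7: dominated by S2 (storage 37≥26, read latency 20.2≤37.1).
S8: not dominated (best read latency).
S9: dominated by S8 (storage 29≥25, read latency 6.9≤9.1).
S10: dominated by S8 (storage 29≥14, read latency 6.9≤17.3).

S2, S6, S8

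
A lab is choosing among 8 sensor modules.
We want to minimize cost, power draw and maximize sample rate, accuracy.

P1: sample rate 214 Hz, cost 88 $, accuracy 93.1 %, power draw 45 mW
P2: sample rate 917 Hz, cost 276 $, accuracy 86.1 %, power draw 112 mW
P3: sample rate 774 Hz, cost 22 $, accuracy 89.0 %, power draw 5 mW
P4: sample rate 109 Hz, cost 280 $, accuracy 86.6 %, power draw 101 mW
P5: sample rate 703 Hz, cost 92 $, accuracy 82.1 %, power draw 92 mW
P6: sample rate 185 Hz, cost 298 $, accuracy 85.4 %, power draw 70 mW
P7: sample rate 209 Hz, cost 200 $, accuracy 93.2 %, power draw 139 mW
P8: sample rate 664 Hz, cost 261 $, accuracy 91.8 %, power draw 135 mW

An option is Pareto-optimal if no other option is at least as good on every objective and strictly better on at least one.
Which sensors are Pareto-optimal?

P1, P2, P3, P7, P8

P1: not dominated.
P2: not dominated (best sample rate).
P3: not dominated (best cost).
P4: dominated by P1 (sample rate 214≥109, cost 88≤280, accuracy 93.1≥86.6, power draw 45≤101).
P5: dominated by P3 (sample rate 774≥703, cost 22≤92, accuracy 89.0≥82.1, power draw 5≤92).
P6: dominated by P1 (sample rate 214≥185, cost 88≤298, accuracy 93.1≥85.4, power draw 45≤70).
P7: not dominated (best accuracy).
P8: not dominated.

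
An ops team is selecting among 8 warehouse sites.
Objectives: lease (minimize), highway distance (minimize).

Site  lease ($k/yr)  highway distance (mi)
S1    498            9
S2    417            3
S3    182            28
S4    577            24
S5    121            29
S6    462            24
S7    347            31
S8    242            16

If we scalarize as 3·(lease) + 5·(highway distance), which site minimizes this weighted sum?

S5

S1: 3·498 + 5·9 = 1539
S2: 3·417 + 5·3 = 1266
S3: 3·182 + 5·28 = 686
S4: 3·577 + 5·24 = 1851
S5: 3·121 + 5·29 = 508
S6: 3·462 + 5·24 = 1506
S7: 3·347 + 5·31 = 1196
S8: 3·242 + 5·16 = 806
Lowest: S5 at 508.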